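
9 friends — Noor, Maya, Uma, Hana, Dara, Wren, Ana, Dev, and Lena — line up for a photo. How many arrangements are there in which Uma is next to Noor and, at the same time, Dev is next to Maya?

20160

Treat {Uma,Noor} as one block (2 orders) and {Dev,Maya} as another (2 orders).
That leaves 7 units to arrange: 2 × 2 × 7! = 4 × 5040 = 20160.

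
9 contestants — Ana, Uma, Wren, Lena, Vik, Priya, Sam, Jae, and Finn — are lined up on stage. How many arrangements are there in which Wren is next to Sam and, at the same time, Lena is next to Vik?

Treat {Wren,Sam} as one block (2 orders) and {Lena,Vik} as another (2 orders).
That leaves 7 units to arrange: 2 × 2 × 7! = 4 × 5040 = 20160.

20160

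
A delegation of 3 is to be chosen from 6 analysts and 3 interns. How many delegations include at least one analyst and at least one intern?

With no constraint there are C(9,3) = 84 possible selections.
Subtract selections that omit an entire group: no analysts → C(3,3) = 1; no interns → C(6,3) = 20.
Both groups omitted at once is impossible, so 84 − 21 = 63.

63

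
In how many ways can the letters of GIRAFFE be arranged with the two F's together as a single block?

720

Treat the 2 copies of F as a single block. The multiset to arrange is then {FF, A, E, G, I, R}, 6 items in all.
All 6 items are distinct, so there are (6)! = 720 arrangements.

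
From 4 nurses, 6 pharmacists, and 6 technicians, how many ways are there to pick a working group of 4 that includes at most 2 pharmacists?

Split by how many pharmacists are chosen (0 through 2).
Sum: C(6,0)·C(10,4) + C(6,1)·C(10,3) + C(6,2)·C(10,2) = 210 + 720 + 675 = 1605.

1605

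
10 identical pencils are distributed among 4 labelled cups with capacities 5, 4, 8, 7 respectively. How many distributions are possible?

Without the upper bounds there are C(13,3) = 286 ways to split 10 among 4 cups.
Subtract solutions that violate a single cap (substitute x_i' = x_i − (cap_i+1)): x_1 ≥ 6 gives C(7,3) = 35; x_2 ≥ 5 gives C(8,3) = 56; x_3 ≥ 9 gives C(4,3) = 4; x_4 ≥ 8 gives C(5,3) = 10. Together 105.
No two caps can be exceeded simultaneously, so the pair terms are all 0.
By inclusion–exclusion the count is 286 − 105 + 0 = 181.

181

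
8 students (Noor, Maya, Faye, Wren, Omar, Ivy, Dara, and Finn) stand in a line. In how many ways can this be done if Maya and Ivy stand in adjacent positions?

Glue Maya and Ivy into one block (2 internal orders), leaving 7 units to arrange in a row.
So the count is 2·(7)! = 10080.

10080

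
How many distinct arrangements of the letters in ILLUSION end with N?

1260

With the last slot taken by N, it remains to arrange the other 7 letters (ILLUSIO).
Those 7 letters have I appearing twice and L appearing twice, giving (7)!/(2!·2!) = 1260.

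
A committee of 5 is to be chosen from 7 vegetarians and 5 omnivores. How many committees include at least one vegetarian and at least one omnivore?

770

Total 5-person selections from all 12: C(12,5) = 792.
Subtract selections that omit an entire group: no vegetarians → C(5,5) = 1; no omnivores → C(7,5) = 21.
Both groups omitted at once is impossible, so 792 − 22 = 770.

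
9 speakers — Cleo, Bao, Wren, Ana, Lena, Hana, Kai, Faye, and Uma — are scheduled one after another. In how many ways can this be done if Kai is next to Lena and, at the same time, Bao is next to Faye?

20160

Treat {Kai,Lena} as one block (2 orders) and {Bao,Faye} as another (2 orders).
That leaves 7 units to arrange: 2 × 2 × 7! = 4 × 5040 = 20160.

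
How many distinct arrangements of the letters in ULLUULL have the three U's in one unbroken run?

Treat the 3 copies of U as a single block. The multiset to arrange is then {UUU, L, L, L, L}, 5 items in all.
That gives (5)!/(4!) = 5 arrangements.

5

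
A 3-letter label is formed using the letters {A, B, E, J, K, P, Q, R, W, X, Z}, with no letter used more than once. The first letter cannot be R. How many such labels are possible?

The first letter has 11−1 = 10 choices (anything except R).
The remaining 2 letters are filled from the other 10 symbols without repetition: 10 × 9 = 90.
Total: 10 × 90 = 900.

900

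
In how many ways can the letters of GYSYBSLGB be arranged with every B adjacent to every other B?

5040

Treat the 2 copies of B as a single block. The multiset to arrange is then {BB, G, G, L, S, S, Y, Y}, 8 items in all.
That gives (8)!/(2!·2!·2!) = 5040 arrangements.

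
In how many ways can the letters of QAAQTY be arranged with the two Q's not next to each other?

There are 6!/(2!·2!) = 180 arrangements of QAAQTY in total.
Arrangements with the Q's together: treat QQ as one letter, giving (5)!/(2!) = 60.
Hence 180 − 60 = 120.

120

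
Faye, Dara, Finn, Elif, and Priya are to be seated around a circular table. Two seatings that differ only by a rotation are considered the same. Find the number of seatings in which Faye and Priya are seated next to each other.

Treat {Faye, Priya} as one unit (2 internal orders) and seat the resulting 4 units around the table: (3)! circular arrangements.
So 2 × (3)! = 2 × 6 = 12.

12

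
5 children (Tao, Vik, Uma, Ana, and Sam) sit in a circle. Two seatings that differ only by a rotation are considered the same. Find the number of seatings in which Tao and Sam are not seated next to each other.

Without the restriction there are (4)! = 24 seatings.
Seatings with Tao beside Sam: treat them as a block with 2 internal orders, giving 2 × (3)! = 12.
Subtracting, 24 − 12 = 12.

12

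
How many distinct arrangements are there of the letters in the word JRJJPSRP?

1680

JRJJPSRP has 8 letters with J appearing 3 times, P appearing twice, and R appearing twice.
So there are 8! / (3!·2!·2!) = 1680 distinguishable arrangements.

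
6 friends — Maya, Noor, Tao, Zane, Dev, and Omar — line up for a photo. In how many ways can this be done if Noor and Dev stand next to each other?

240

Glue Noor and Dev into one block (2 internal orders), leaving 5 units to arrange in a row.
That gives 2 × 5! = 2 × 120 = 240.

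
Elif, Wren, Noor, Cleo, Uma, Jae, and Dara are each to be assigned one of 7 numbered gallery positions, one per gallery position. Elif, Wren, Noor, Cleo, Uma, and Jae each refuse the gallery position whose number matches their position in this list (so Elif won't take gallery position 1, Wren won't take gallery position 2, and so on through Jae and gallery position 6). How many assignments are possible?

Let Aᵢ (for 1 ≤ i ≤ 6) be the placements that put person i in their forbidden gallery position. Any j of these fix j positions, leaving (7−j)! ways to fill the rest, and there are C(6,j) ways to pick which j.
By inclusion–exclusion, the number of valid placements is Σ_{j=0}^{6} (−1)^j C(6,j)·(7−j)!.
Computing: 5040 − 4320 + 1800 − 480 + 90 − 12 + 1 = 2119.

2119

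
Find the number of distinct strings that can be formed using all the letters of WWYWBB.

60

WWYWBB has 6 letters with B appearing twice and W appearing 3 times.
The number of distinct arrangements is 6!/(3!·2!) = 720/12 = 60.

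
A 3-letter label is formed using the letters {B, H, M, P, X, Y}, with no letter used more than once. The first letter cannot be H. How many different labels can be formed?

100

The first letter has 6−1 = 5 choices (anything except H).
The remaining 2 letters are filled from the other 5 symbols without repetition: 5 × 4 = 20.
Total: 5 × 20 = 100.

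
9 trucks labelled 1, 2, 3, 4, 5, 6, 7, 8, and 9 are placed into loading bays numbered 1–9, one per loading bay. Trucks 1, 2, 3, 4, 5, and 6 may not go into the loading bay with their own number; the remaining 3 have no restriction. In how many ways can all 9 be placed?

183822

Let Aᵢ (for 1 ≤ i ≤ 6) be the placements that put truck i in its forbidden loading bay. Any j of these fix j positions, leaving (9−j)! ways to fill the rest, and there are C(6,j) ways to pick which j.
By inclusion–exclusion, the number of valid placements is Σ_{j=0}^{6} (−1)^j C(6,j)·(9−j)!.
Computing: 362880 − 241920 + 75600 − 14400 + 1800 − 144 + 6 = 183822.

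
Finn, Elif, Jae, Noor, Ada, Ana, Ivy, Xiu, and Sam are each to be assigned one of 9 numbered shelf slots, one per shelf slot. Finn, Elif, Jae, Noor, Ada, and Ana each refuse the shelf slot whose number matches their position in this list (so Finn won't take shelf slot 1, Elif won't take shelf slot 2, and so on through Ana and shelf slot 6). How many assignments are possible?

Let Aᵢ (for 1 ≤ i ≤ 6) be the placements that put person i in their forbidden shelf slot. Any j of these fix j positions, leaving (9−j)! ways to fill the rest, and there are C(6,j) ways to pick which j.
By inclusion–exclusion, the number of valid placements is Σ_{j=0}^{6} (−1)^j C(6,j)·(9−j)!.
Computing: 362880 − 241920 + 75600 − 14400 + 1800 − 144 + 6 = 183822.

183822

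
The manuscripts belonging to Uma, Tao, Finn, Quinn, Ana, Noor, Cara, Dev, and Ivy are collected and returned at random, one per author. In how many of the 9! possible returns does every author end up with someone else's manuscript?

133496

Count assignments avoiding every fixed point. For any j of the 9 authors fixed to their own manuscript, the other 9−j can be arranged in (9−j)! ways.
By inclusion–exclusion this is Σ_{j=0}^{9} (−1)^j C(9,j)·(9−j)!.
Computing: 362880 − 362880 + 181440 − 60480 + 15120 − 3024 + 504 − 72 + 9 − 1 = 133496.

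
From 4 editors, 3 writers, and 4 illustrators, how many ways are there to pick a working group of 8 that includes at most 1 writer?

Split by how many writers are chosen (0 through 1).
Sum: C(3,0)·C(8,8) + C(3,1)·C(8,7) = 1 + 24 = 25.

25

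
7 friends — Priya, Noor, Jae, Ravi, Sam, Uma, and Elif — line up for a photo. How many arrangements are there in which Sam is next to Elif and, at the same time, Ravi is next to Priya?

480

Treat {Sam,Elif} as one block (2 orders) and {Ravi,Priya} as another (2 orders).
That leaves 5 units to arrange: 2 × 2 × 5! = 4 × 120 = 480.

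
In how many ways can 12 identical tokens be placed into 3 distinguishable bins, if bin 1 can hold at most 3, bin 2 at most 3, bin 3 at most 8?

Without the upper bounds there are C(14,2) = 91 ways to split 12 among 3 bins.
Subtract solutions that violate a single cap (substitute x_i' = x_i − (cap_i+1)): x_1 ≥ 4 gives C(10,2) = 45; x_2 ≥ 4 gives C(10,2) = 45; x_3 ≥ 9 gives C(5,2) = 10. Together 100.
Add back pairs where two caps are both exceeded: 15 + 0 + 0 = 15.
By inclusion–exclusion the count is 91 − 100 + 15 = 6.

6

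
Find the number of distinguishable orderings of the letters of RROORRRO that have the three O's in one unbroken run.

6

Treat the 3 copies of O as a single block. The multiset to arrange is then {OOO, R, R, R, R, R}, 6 items in all.
That gives (6)!/(5!) = 6 arrangements.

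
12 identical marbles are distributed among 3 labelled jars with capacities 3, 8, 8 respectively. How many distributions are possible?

Ignoring the caps, the number of non-negative solutions to x_1+…+x_3 = 12 is C(14,2) = 91.
Subtract solutions that violate a single cap (substitute x_i' = x_i − (cap_i+1)): x_1 ≥ 4 gives C(10,2) = 45; x_2 ≥ 9 gives C(5,2) = 10; x_3 ≥ 9 gives C(5,2) = 10. Together 65.
No two caps can be exceeded simultaneously, so the pair terms are all 0.
By inclusion–exclusion the count is 91 − 65 + 0 = 26.

26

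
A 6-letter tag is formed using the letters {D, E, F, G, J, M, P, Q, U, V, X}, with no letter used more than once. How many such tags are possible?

Choose and order 6 of the 11 symbols: the first letter has 11 options, the next 10, and so on down to 6.
11 × 10 × 9 × 8 × 7 × 6 = 332640.

332640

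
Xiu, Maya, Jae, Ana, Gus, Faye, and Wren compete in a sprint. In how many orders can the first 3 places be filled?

210

There are 7 choices for 1st place, 6 for 2nd, and 5 for 3rd.
That gives 7 × 6 × 5 = 210.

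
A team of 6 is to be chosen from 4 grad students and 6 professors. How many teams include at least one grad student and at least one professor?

Unrestricted: C(10,6) = 210 ways to pick any 6 of the 10.
Selections missing a whole group: no grad students → C(6,6) = 1; no professors → C(4,6) = 0.
Both groups omitted at once is impossible, so 210 − 1 = 209.

209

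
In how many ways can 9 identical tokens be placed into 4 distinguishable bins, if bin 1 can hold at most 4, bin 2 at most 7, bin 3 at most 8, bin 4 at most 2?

Without the upper bounds there are C(12,3) = 220 ways to split 9 among 4 bins.
Subtract solutions that violate a single cap (substitute x_i' = x_i − (cap_i+1)): x_1 ≥ 5 gives C(7,3) = 35; x_2 ≥ 8 gives C(4,3) = 4; x_3 ≥ 9 gives C(3,3) = 1; x_4 ≥ 3 gives C(9,3) = 84. Together 124.
Add back pairs where two caps are both exceeded: 0 + 0 + 4 + 0 + 0 + 0 = 4.
By inclusion–exclusion the count is 220 − 124 + 4 = 100.

100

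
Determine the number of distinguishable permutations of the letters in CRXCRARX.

Letter multiplicities in CRXCRARX: A×1, C×2, R×3, X×2.
Dividing 8! = 40320 by 3!·2!·2! = 24 for the repeated letters gives 1680.

1680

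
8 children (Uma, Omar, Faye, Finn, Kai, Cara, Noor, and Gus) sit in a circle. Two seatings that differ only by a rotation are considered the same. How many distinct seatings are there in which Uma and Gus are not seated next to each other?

3600

Without the restriction there are (7)! = 5040 seatings.
Seatings with Uma beside Gus: treat them as a block with 2 internal orders, giving 2 × (6)! = 1440.
Subtracting, 5040 − 1440 = 3600.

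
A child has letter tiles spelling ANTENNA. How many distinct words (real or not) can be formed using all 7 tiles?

420

Letter multiplicities in ANTENNA: A×2, E×1, N×3, T×1.
Dividing 7! = 5040 by 3!·2! = 12 for the repeated letters gives 420.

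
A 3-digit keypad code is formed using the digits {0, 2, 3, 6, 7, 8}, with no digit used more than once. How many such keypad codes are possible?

120

With no repetition, fill the 3 digits in order: 6 choices, then 5, down to 4.
6 × 5 × 4 = 120.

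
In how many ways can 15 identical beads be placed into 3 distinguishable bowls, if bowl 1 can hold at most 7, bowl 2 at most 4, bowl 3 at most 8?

15

Without the upper bounds there are C(17,2) = 136 ways to split 15 among 3 bowls.
Subtract solutions that violate a single cap (substitute x_i' = x_i − (cap_i+1)): x_1 ≥ 8 gives C(9,2) = 36; x_2 ≥ 5 gives C(12,2) = 66; x_3 ≥ 9 gives C(8,2) = 28. Together 130.
Add back pairs where two caps are both exceeded: 6 + 0 + 3 = 9.
By inclusion–exclusion the count is 136 − 130 + 9 = 15.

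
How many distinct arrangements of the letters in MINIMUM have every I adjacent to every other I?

Treat the 2 copies of I as a single block. The multiset to arrange is then {II, M, M, M, N, U}, 6 items in all.
That gives (6)!/(3!) = 120 arrangements.

120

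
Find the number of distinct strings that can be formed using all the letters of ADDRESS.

1260

ADDRESS has 7 letters with D appearing twice and S appearing twice.
Dividing 7! = 5040 by 2!·2! = 4 for the repeated letters gives 1260.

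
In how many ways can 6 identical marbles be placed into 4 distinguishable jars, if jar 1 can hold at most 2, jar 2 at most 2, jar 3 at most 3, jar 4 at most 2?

By stars and bars, unrestricted non-negative solutions to x_1+…+x_4 = 6 number C(6+3,3) = 84.
Subtract solutions that violate a single cap (substitute x_i' = x_i − (cap_i+1)): x_1 ≥ 3 gives C(6,3) = 20; x_2 ≥ 3 gives C(6,3) = 20; x_3 ≥ 4 gives C(5,3) = 10; x_4 ≥ 3 gives C(6,3) = 20. Together 70.
Add back pairs where two caps are both exceeded: 1 + 0 + 1 + 0 + 1 + 0 = 3.
By inclusion–exclusion the count is 84 − 70 + 3 = 17.

17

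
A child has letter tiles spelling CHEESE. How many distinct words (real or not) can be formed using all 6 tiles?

120

The 6 letters of CHEESE have repeats: E appearing 3 times.
The number of distinct arrangements is 6!/(3!) = 720/6 = 120.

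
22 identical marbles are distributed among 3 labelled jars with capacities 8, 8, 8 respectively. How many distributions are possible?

6

Ignoring the caps, the number of non-negative solutions to x_1+…+x_3 = 22 is C(24,2) = 276.
Subtract solutions that violate a single cap (substitute x_i' = x_i − (cap_i+1)): x_1 ≥ 9 gives C(15,2) = 105; x_2 ≥ 9 gives C(15,2) = 105; x_3 ≥ 9 gives C(15,2) = 105. Together 315.
Add back pairs where two caps are both exceeded: 15 + 15 + 15 = 45.
By inclusion–exclusion the count is 276 − 315 + 45 = 6.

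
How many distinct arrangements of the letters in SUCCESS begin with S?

Fix S in the first position and arrange the remaining 6 letters.
Those 6 letters have C appearing twice and S appearing twice, giving (6)!/(2!·2!) = 180.

180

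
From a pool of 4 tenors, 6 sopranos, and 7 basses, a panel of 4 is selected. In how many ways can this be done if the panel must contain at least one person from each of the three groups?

With no constraint there are C(17,4) = 2380 possible selections.
Subtract selections that omit an entire group: no tenors → C(13,4) = 715; no sopranos → C(11,4) = 330; no basses → C(10,4) = 210.
Add back selections omitting two groups (i.e. drawn from a single group): C(4,4) + C(6,4) + C(7,4) = 51.
By inclusion–exclusion: 2380 − 1255 + 51 = 1176.

1176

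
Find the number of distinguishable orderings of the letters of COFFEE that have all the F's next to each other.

Treat the 2 copies of F as a single block. The multiset to arrange is then {FF, C, E, E, O}, 5 items in all.
That gives (5)!/(2!) = 60 arrangements.

60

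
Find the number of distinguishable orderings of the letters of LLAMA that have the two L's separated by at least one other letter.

There are 5!/(2!·2!) = 30 arrangements of LLAMA in total.
If the two L's are adjacent, glue them into one block, leaving 4 items to arrange: (4)!/(2!) = 12 ways.
Subtracting, 30 − 12 = 18 arrangements keep the L's apart.

18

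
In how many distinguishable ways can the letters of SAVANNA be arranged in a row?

420

The 7 letters of SAVANNA have repeats: A appearing 3 times and N appearing twice.
The number of distinct arrangements is 7!/(3!·2!) = 5040/12 = 420.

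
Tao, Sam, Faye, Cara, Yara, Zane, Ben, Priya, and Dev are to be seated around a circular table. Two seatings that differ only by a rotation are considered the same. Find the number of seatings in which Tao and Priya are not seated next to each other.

All circular seatings of 9 people number (8)! = 40320.
Those with Tao next to Priya: fuse the pair into one unit and seat 8 units around a circle — 2·(7)! = 10080.
Subtracting, 40320 − 10080 = 30240.

30240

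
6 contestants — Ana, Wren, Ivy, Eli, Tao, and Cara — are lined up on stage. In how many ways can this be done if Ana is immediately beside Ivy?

240

Glue Ana and Ivy into one block (2 internal orders), leaving 5 units to arrange in a row.
So the count is 2·(5)! = 240.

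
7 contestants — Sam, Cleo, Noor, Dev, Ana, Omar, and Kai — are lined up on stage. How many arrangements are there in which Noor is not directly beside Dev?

3600

Of the 7! = 5040 arrangements, those with Noor and Dev adjacent number 2 × 6! = 1440 (treat the pair as a block with 2 internal orders).
So 5040 − 1440 = 3600 arrangements keep them apart.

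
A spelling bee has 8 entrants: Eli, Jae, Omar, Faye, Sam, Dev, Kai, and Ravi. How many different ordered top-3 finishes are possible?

336

There are 8 choices for 1st place, 7 for 2nd, and 6 for 3rd.
That gives 8 × 7 × 6 = 336.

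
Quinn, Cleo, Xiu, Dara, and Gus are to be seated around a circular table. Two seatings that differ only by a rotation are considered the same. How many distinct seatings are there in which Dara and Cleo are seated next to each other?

12

Glue Dara and Cleo into a block (2 internal orders). Seating 4 units around a circle gives (3)! arrangements.
So 2 × (3)! = 2 × 6 = 12.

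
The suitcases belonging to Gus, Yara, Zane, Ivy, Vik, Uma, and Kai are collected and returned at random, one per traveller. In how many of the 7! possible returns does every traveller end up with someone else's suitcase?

1854

This is the derangement count D_7: permutations of 7 items with no fixed point.
By inclusion–exclusion this is Σ_{j=0}^{7} (−1)^j C(7,j)·(7−j)!.
Computing: 5040 − 5040 + 2520 − 840 + 210 − 42 + 7 − 1 = 1854.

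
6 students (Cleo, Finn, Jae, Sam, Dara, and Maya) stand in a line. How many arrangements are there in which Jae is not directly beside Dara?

480

Of the 6! = 720 arrangements, those with Jae and Dara adjacent number 2 × 5! = 240 (treat the pair as a block with 2 internal orders).
Complementary counting: 720 − 240 = 480.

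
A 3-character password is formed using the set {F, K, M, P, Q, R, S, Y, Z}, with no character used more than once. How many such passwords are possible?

504

With no repetition, fill the 3 characters in order: 9 choices, then 8, down to 7.
9 × 8 × 7 = 504.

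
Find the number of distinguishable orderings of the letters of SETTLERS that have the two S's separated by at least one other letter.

3780

Total arrangements of SETTLERS: 8!/(2!·2!·2!) = 5040.
If the two S's are adjacent, glue them into one block, leaving 7 items to arrange: (7)!/(2!·2!) = 1260 ways.
Hence 5040 − 1260 = 3780.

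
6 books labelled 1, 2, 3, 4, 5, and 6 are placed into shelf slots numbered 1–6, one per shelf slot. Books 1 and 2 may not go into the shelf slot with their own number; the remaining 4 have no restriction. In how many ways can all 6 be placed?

504

Let Aᵢ (for i ∈ {1, 2}) be the placements that put book i in its forbidden shelf slot. Any j of these fix j positions, leaving (6−j)! ways to fill the rest, and there are C(2,j) ways to pick which j.
By inclusion–exclusion, the number of valid placements is Σ_{j=0}^{2} (−1)^j C(2,j)·(6−j)!.
Computing: 720 − 240 + 24 = 504.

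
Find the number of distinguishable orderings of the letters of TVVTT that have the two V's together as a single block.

4

Treat the 2 copies of V as a single block. The multiset to arrange is then {VV, T, T, T}, 4 items in all.
That gives (4)!/(3!) = 4 arrangements.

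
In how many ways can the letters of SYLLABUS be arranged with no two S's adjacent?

7560

Total arrangements of SYLLABUS: 8!/(2!·2!) = 10080.
Arrangements with the S's together: treat SS as one letter, giving (7)!/(2!) = 2520.
Subtracting, 10080 − 2520 = 7560 arrangements keep the S's apart.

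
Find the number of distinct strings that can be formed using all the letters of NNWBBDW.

630

The 7 letters of NNWBBDW have repeats: B appearing twice, N appearing twice, and W appearing twice.
The number of distinct arrangements is 7!/(2!·2!·2!) = 5040/8 = 630.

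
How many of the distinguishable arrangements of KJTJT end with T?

With the last slot taken by T, it remains to arrange the other 4 letters (KJJT).
Those 4 letters have J appearing twice, giving (4)!/(2!) = 12.

12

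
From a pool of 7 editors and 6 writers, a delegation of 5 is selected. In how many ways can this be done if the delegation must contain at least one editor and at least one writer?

Unrestricted: C(13,5) = 1287 ways to pick any 5 of the 13.
Subtract selections that omit an entire group: no editors → C(6,5) = 6; no writers → C(7,5) = 21.
Both groups omitted at once is impossible, so 1287 − 27 = 1260.

1260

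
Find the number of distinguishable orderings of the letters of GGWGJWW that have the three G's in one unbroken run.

Treat the 3 copies of G as a single block. The multiset to arrange is then {GGG, J, W, W, W}, 5 items in all.
That gives (5)!/(3!) = 20 arrangements.

20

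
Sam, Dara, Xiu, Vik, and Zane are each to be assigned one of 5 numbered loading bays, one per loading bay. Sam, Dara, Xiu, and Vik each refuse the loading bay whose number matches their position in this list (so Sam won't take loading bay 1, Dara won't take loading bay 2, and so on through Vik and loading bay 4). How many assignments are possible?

Let Aᵢ (for 1 ≤ i ≤ 4) be the placements that put person i in their forbidden loading bay. Any j of these fix j positions, leaving (5−j)! ways to fill the rest, and there are C(4,j) ways to pick which j.
By inclusion–exclusion, the number of valid placements is Σ_{j=0}^{4} (−1)^j C(4,j)·(5−j)!.
Computing: 120 − 96 + 36 − 8 + 1 = 53.

53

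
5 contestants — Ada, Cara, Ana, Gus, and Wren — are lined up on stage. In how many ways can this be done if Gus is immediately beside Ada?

48

Treat {Gus, Ada} as a single unit. There are 4 units to order, and the pair itself can be ordered 2 ways.
So the count is 2·(4)! = 48.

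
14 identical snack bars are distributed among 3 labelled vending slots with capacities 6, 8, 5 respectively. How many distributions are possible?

Without the upper bounds there are C(16,2) = 120 ways to split 14 among 3 vending slots.
Subtract solutions that violate a single cap (substitute x_i' = x_i − (cap_i+1)): x_1 ≥ 7 gives C(9,2) = 36; x_2 ≥ 9 gives C(7,2) = 21; x_3 ≥ 6 gives C(10,2) = 45. Together 102.
Add back pairs where two caps are both exceeded: 0 + 3 + 0 = 3.
By inclusion–exclusion the count is 120 − 102 + 3 = 21.

21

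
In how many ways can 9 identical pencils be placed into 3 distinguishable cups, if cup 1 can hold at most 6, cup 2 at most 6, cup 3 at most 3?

Without the upper bounds there are C(11,2) = 55 ways to split 9 among 3 cups.
Subtract solutions that violate a single cap (substitute x_i' = x_i − (cap_i+1)): x_1 ≥ 7 gives C(4,2) = 6; x_2 ≥ 7 gives C(4,2) = 6; x_3 ≥ 4 gives C(7,2) = 21. Together 33.
No two caps can be exceeded simultaneously, so the pair terms are all 0.
By inclusion–exclusion the count is 55 − 33 + 0 = 22.

22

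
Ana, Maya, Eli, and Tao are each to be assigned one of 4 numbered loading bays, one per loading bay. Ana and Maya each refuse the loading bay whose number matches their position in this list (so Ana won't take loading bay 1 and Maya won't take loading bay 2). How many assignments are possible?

14

Let Aᵢ (for i ∈ {1, 2}) be the placements that put person i in their forbidden loading bay. Any j of these fix j positions, leaving (4−j)! ways to fill the rest, and there are C(2,j) ways to pick which j.
By inclusion–exclusion, the number of valid placements is Σ_{j=0}^{2} (−1)^j C(2,j)·(4−j)!.
Computing: 24 − 12 + 2 = 14.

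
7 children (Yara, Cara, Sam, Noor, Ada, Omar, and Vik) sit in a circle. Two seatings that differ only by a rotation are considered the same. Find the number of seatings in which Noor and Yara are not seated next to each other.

480

Without the restriction there are (6)! = 720 seatings.
Those with Noor next to Yara: fuse the pair into one unit and seat 6 units around a circle — 2·(5)! = 240.
Subtracting, 720 − 240 = 480.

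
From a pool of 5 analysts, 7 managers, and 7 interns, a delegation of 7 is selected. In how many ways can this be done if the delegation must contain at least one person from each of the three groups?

With no constraint there are C(19,7) = 50388 possible selections.
Subtract selections that omit an entire group: no analysts → C(14,7) = 3432; no managers → C(12,7) = 792; no interns → C(12,7) = 792.
Add back selections omitting two groups (i.e. drawn from a single group): C(5,7) + C(7,7) + C(7,7) = 2.
By inclusion–exclusion: 50388 − 5016 + 2 = 45374.

45374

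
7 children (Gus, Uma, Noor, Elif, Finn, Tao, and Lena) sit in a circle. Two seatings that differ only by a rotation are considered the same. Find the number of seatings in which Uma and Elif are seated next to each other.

240

Treat {Uma, Elif} as one unit (2 internal orders) and seat the resulting 6 units around the table: (5)! circular arrangements.
So 2 × (5)! = 2 × 120 = 240.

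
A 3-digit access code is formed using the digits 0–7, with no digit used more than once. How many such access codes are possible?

336

Choose and order 3 of the 8 symbols: the first digit has 8 options, the next 7, then 6.
8 × 7 × 6 = 336.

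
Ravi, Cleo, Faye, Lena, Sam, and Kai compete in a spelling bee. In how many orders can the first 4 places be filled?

This is an ordered selection of 4 from 6: P(6,4).
That gives 6 × 5 × 4 × 3 = 360.

360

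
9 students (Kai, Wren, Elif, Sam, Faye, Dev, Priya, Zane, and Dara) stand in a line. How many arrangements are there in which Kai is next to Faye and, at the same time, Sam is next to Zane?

Treat {Kai,Faye} as one block (2 orders) and {Sam,Zane} as another (2 orders).
That leaves 7 units to arrange: 2 × 2 × 7! = 4 × 5040 = 20160.

20160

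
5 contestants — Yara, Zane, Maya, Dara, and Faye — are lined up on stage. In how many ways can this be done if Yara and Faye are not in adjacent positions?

72

There are 5! = 120 arrangements in all. If Yara and Faye are adjacent, merging them into one block gives 2·(4)! = 48 arrangements.
So 120 − 48 = 72 arrangements keep them apart.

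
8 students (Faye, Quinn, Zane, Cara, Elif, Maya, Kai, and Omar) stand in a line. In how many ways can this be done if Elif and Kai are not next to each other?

Of the 8! = 40320 arrangements, those with Elif and Kai adjacent number 2 × 7! = 10080 (treat the pair as a block with 2 internal orders).
So 40320 − 10080 = 30240 arrangements keep them apart.

30240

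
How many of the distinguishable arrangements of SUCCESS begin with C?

120

With the first slot taken by C, it remains to arrange the other 6 letters (SUCESS).
Those 6 letters have S appearing 3 times, giving (6)!/(3!) = 120.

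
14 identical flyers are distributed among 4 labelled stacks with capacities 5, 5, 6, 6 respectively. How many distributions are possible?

137

Ignoring the caps, the number of non-negative solutions to x_1+…+x_4 = 14 is C(17,3) = 680.
Subtract solutions that violate a single cap (substitute x_i' = x_i − (cap_i+1)): x_1 ≥ 6 gives C(11,3) = 165; x_2 ≥ 6 gives C(11,3) = 165; x_3 ≥ 7 gives C(10,3) = 120; x_4 ≥ 7 gives C(10,3) = 120. Together 570.
Add back pairs where two caps are both exceeded: 10 + 4 + 4 + 4 + 4 + 1 = 27.
By inclusion–exclusion the count is 680 − 570 + 27 = 137.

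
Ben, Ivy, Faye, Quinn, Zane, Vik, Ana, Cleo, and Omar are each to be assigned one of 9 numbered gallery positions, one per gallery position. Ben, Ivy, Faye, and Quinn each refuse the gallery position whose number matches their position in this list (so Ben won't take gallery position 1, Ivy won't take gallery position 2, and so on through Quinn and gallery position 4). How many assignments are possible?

Let Aᵢ (for 1 ≤ i ≤ 4) be the placements that put person i in their forbidden gallery position. Any j of these fix j positions, leaving (9−j)! ways to fill the rest, and there are C(4,j) ways to pick which j.
By inclusion–exclusion, the number of valid placements is Σ_{j=0}^{4} (−1)^j C(4,j)·(9−j)!.
Computing: 362880 − 161280 + 30240 − 2880 + 120 = 229080.

229080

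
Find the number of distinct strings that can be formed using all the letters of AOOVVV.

AOOVVV has 6 letters with O appearing twice and V appearing 3 times.
So there are 6! / (3!·2!) = 60 distinguishable arrangements.

60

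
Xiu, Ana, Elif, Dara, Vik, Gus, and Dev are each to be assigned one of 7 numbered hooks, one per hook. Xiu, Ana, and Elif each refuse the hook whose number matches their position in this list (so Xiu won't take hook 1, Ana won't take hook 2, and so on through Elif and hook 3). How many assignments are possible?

Let Aᵢ (for i ∈ {1, 2, 3}) be the placements that put person i in their forbidden hook. Any j of these fix j positions, leaving (7−j)! ways to fill the rest, and there are C(3,j) ways to pick which j.
By inclusion–exclusion, the number of valid placements is Σ_{j=0}^{3} (−1)^j C(3,j)·(7−j)!.
Computing: 5040 − 2160 + 360 − 24 = 3216.

3216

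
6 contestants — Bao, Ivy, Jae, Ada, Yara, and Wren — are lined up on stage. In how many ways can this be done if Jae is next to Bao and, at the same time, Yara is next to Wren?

Treat {Jae,Bao} as one block (2 orders) and {Yara,Wren} as another (2 orders).
That leaves 4 units to arrange: 2 × 2 × 4! = 4 × 24 = 96.

96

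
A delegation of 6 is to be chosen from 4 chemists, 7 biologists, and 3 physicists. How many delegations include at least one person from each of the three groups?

Unrestricted: C(14,6) = 3003 ways to pick any 6 of the 14.
Selections missing a whole group: no chemists → C(10,6) = 210; no biologists → C(7,6) = 7; no physicists → C(11,6) = 462.
Add back selections omitting two groups (i.e. drawn from a single group): C(4,6) + C(7,6) + C(3,6) = 7.
By inclusion–exclusion: 3003 − 679 + 7 = 2331.

2331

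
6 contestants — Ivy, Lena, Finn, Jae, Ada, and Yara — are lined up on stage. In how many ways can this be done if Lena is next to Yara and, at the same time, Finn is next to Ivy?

96

Treat {Lena,Yara} as one block (2 orders) and {Finn,Ivy} as another (2 orders).
That leaves 4 units to arrange: 2 × 2 × 4! = 4 × 24 = 96.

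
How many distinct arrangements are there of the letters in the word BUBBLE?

120

The 6 letters of BUBBLE have repeats: B appearing 3 times.
The number of distinct arrangements is 6!/(3!) = 720/6 = 120.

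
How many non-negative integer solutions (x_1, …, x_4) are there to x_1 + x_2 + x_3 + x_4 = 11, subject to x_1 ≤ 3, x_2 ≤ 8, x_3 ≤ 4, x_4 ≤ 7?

140

Ignoring the caps, the number of non-negative solutions to x_1+…+x_4 = 11 is C(14,3) = 364.
Subtract solutions that violate a single cap (substitute x_i' = x_i − (cap_i+1)): x_1 ≥ 4 gives C(10,3) = 120; x_2 ≥ 9 gives C(5,3) = 10; x_3 ≥ 5 gives C(9,3) = 84; x_4 ≥ 8 gives C(6,3) = 20. Together 234.
Add back pairs where two caps are both exceeded: 0 + 10 + 0 + 0 + 0 + 0 = 10.
By inclusion–exclusion the count is 364 − 234 + 10 = 140.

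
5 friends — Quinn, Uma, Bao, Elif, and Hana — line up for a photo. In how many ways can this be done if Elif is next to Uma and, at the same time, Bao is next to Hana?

Treat {Elif,Uma} as one block (2 orders) and {Bao,Hana} as another (2 orders).
That leaves 3 units to arrange: 2 × 2 × 3! = 4 × 6 = 24.

24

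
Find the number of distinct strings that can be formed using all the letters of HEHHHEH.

The 7 letters of HEHHHEH have repeats: E appearing twice and H appearing 5 times.
Dividing 7! = 5040 by 5!·2! = 240 for the repeated letters gives 21.

21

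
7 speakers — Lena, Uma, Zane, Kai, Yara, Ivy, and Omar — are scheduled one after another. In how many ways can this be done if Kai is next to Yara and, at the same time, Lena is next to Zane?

Treat {Kai,Yara} as one block (2 orders) and {Lena,Zane} as another (2 orders).
That leaves 5 units to arrange: 2 × 2 × 5! = 4 × 120 = 480.

480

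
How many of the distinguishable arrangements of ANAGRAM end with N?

With the last slot taken by N, it remains to arrange the other 6 letters (AAGRAM).
Those 6 letters have A appearing 3 times, giving (6)!/(3!) = 120.

120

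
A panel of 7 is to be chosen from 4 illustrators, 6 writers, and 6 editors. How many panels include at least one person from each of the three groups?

Total 7-person selections from all 16: C(16,7) = 11440.
Subtract selections that omit an entire group: no illustrators → C(12,7) = 792; no writers → C(10,7) = 120; no editors → C(10,7) = 120.
Add back selections omitting two groups (i.e. drawn from a single group): C(4,7) + C(6,7) + C(6,7) = 0.
By inclusion–exclusion: 11440 − 1032 + 0 = 10408.

10408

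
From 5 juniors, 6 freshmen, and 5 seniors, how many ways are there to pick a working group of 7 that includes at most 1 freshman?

Split by how many freshmen are chosen (0 through 1).
Sum: C(6,0)·C(10,7) + C(6,1)·C(10,6) = 120 + 1260 = 1380.

1380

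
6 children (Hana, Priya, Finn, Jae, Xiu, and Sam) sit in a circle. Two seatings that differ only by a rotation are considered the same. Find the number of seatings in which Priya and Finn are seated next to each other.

48

Treat {Priya, Finn} as one unit (2 internal orders) and seat the resulting 5 units around the table: (4)! circular arrangements.
So 2 × (4)! = 2 × 24 = 48.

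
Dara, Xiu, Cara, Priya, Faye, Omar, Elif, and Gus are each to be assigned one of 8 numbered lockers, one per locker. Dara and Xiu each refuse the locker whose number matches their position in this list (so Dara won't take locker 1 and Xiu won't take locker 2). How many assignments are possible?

Let Aᵢ (for i ∈ {1, 2}) be the placements that put person i in their forbidden locker. Any j of these fix j positions, leaving (8−j)! ways to fill the rest, and there are C(2,j) ways to pick which j.
By inclusion–exclusion, the number of valid placements is Σ_{j=0}^{2} (−1)^j C(2,j)·(8−j)!.
Computing: 40320 − 10080 + 720 = 30960.

30960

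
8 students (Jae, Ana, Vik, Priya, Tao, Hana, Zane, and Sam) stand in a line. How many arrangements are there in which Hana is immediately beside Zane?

10080

Place the 6 others and the Hana-Zane pair as 7 objects in a line; the pair has 2 internal arrangements.
That gives 2 × 7! = 2 × 5040 = 10080.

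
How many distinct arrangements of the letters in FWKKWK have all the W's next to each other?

20

Treat the 2 copies of W as a single block. The multiset to arrange is then {WW, F, K, K, K}, 5 items in all.
That gives (5)!/(3!) = 20 arrangements.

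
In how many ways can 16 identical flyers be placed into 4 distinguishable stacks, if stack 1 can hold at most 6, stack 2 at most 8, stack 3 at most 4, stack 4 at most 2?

31

By stars and bars, unrestricted non-negative solutions to x_1+…+x_4 = 16 number C(16+3,3) = 969.
Subtract solutions that violate a single cap (substitute x_i' = x_i − (cap_i+1)): x_1 ≥ 7 gives C(12,3) = 220; x_2 ≥ 9 gives C(10,3) = 120; x_3 ≥ 5 gives C(14,3) = 364; x_4 ≥ 3 gives C(16,3) = 560. Together 1264.
Add back pairs where two caps are both exceeded: 1 + 35 + 84 + 10 + 35 + 165 = 330.
Subtract triples: 0 + 0 + 4 + 0 = 4.
By inclusion–exclusion the count is 969 − 1264 + 330 − 4 = 31.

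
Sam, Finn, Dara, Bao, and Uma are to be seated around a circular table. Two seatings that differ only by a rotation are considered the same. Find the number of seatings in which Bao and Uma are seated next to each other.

Glue Bao and Uma into a block (2 internal orders). Seating 4 units around a circle gives (3)! arrangements.
So 2 × (3)! = 2 × 6 = 12.

12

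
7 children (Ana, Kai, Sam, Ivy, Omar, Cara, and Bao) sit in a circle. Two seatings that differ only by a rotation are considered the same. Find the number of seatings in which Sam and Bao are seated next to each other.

Glue Sam and Bao into a block (2 internal orders). Seating 6 units around a circle gives (5)! arrangements.
So 2 × (5)! = 2 × 120 = 240.

240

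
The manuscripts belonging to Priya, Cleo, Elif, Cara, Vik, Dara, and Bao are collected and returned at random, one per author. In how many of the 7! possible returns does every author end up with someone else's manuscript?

1854

Let Aᵢ be the assignments in which author i gets their own manuscript. We want the size of the complement of A₁∪…∪A_7.
By inclusion–exclusion this is Σ_{j=0}^{7} (−1)^j C(7,j)·(7−j)!.
Computing: 5040 − 5040 + 2520 − 840 + 210 − 42 + 7 − 1 = 1854.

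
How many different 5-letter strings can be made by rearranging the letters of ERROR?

20

The 5 letters of ERROR have repeats: R appearing 3 times.
The number of distinct arrangements is 5!/(3!) = 120/6 = 20.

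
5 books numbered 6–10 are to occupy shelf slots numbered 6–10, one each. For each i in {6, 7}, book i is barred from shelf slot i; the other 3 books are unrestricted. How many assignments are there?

Let Aᵢ (for i ∈ {6, 7}) be the placements that put book i in its forbidden shelf slot. Any j of these fix j positions, leaving (5−j)! ways to fill the rest, and there are C(2,j) ways to pick which j.
By inclusion–exclusion, the number of valid placements is Σ_{j=0}^{2} (−1)^j C(2,j)·(5−j)!.
Computing: 120 − 48 + 6 = 78.

78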